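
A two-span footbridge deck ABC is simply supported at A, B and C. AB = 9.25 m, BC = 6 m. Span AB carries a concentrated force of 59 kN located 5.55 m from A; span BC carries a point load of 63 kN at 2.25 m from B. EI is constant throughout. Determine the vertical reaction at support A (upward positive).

R_A = 13.67 kN

Take M_B as the redundant. Released structure: two simple spans AB and BC with a hinge at B.
Discontinuity in slope at B on the released structure — sum the simple-span end rotations:
  span AB: point load 59 at a = 5.55: Pab(L + a)/(6LEI) = 323.1/EI
  span BC: point load 63 at a = 2.25: Pab(L + b)/(6LEI) = 144/EI
  relative rotation θ_0 = (323.1 + 144)/EI = 467/EI
A unit hogging moment at B produces rotation L₁/(3EI) + L₂/(3EI) = 5.083/EI.
Slope continuity at B: θ_0 = M_B·5.083/EI, so M_B = 467/5.083 = 91.88 kN·m (hogging).
Span AB, ΣM about A with M_B applied at B: R_B^{AB}·9.25 = 327.4 + 91.88, so R_B^{AB} = 45.33 kN and R_A = 59 − 45.33 = 13.67 kN.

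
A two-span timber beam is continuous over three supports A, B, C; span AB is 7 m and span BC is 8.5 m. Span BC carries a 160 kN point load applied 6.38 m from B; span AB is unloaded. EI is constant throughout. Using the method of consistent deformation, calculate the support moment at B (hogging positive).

M_B = 87.22 kN·m

Take M_B as the redundant. Released structure: two simple spans AB and BC with a hinge at B.
Discontinuity in slope at B on the released structure — sum the simple-span end rotations:
  span BC: point load 160 at a = 6.38: Pab(L + b)/(6LEI) = 450.6/EI
  relative rotation θ_0 = (0 + 450.6)/EI = 450.6/EI
A unit hogging moment at B produces rotation L₁/(3EI) + L₂/(3EI) = 5.167/EI.
Compatibility: M_B·(L₁+L₂)/(3EI) = θ_0, giving M_B = 87.22 kN·m (hogging).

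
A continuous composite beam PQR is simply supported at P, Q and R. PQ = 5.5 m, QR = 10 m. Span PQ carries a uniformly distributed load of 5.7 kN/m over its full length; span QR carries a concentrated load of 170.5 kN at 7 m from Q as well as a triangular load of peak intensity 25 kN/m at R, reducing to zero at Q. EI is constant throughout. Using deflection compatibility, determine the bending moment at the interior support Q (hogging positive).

Insert a hinge at Q; M_Q is the redundant, and each span becomes simply supported.
End slopes at the hinge Q, treating each span as simply supported:
  span PQ: UDL 5.7: wL³/(24EI) = 39.51/EI
  span QR: point load 170.5 at a = 7: Pab(L + b)/(6LEI) = 775.8/EI
  span QR: triangular load, peak 25: 7w₀L³/(360EI) = 486.1/EI
  relative rotation θ_0 = (39.51 + 1262)/EI = 1301/EI
A unit hogging moment at Q produces rotation L₁/(3EI) + L₂/(3EI) = 5.167/EI.
Compatibility: M_Q·(L₁+L₂)/(3EI) = θ_0, giving M_Q = 251.9 kN·m (hogging).

M_Q = 251.9 kN·m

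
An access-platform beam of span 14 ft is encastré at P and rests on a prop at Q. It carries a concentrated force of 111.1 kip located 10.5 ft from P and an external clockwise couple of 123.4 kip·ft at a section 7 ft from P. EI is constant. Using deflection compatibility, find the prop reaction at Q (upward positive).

R_Q = 80.22 kip

Remove the prop at Q; the released (primary) structure is a cantilever built in at P.
Deflection at Q on the released cantilever, summing each load's contribution:
  point load 111.1 at a = 10.5: Pa²(3L − a)/(6EI) = 64306/EI
  clockwise couple 123.4 at a = 7: M₀a(2L − a)/(2EI) = 9070/EI
  δ_0 = 73376/EI
Flexibility coefficient — unit upward force at Q: δ_{QQ} = L³/(3EI) = 914.7/EI.
Compatibility at Q: δ_0 − R_Q·δ_{QQ} = 0, so R_Q = 73376/914.7 = 80.22 kip.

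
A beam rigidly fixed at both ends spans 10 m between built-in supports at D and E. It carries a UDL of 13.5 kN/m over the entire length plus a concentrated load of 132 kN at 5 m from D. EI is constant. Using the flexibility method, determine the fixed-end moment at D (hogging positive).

Take the two fixed-end moments M_D, M_E as redundants; the released structure is the simple span DE.
On the primary (simply-supported) span, the end slopes from the loading are:
  at D: UDL 13.5: wL³/(24EI) = 562.5/EI
  at E: UDL 13.5: wL³/(24EI) = 562.5/EI
  at D: point load 132 at a = 5: Pab(L + b)/(6LEI) = 825/EI
  at E: point load 132 at a = 5: Pab(L + a)/(6LEI) = 825/EI
  θ_D0 = 1388/EI,  θ_E0 = 1388/EI
Flexibility coefficients: a unit moment at one end gives L/(3EI) there and L/(6EI) at the far end, so f₁₁ = f₂₂ = 3.333/EI and f₁₂ = f₂₁ = 1.667/EI.
Compatibility — zero rotation at each built-in end:
  3.333 M_D + 1.667 M_E = 1388
  1.667 M_D + 3.333 M_E = 1388
Solving the pair gives M_D = 277.5 kN·m and M_E = 277.5 kN·m (hogging).

M_D = 277.5 kN·m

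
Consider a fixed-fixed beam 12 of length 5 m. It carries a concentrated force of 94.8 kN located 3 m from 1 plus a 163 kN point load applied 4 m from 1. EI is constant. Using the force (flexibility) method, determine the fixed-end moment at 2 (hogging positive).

Take the two fixed-end moments M_1, M_2 as redundants; the released structure is the simple span 12.
On the primary (simply-supported) span, the end slopes from the loading are:
  at 1: point load 94.8 at a = 3: Pab(L + b)/(6LEI) = 132.7/EI
  at 2: point load 94.8 at a = 3: Pab(L + a)/(6LEI) = 151.7/EI
  at 1: point load 163 at a = 4: Pab(L + b)/(6LEI) = 130.4/EI
  at 2: point load 163 at a = 4: Pab(L + a)/(6LEI) = 195.6/EI
  θ_10 = 263.1/EI,  θ_20 = 347.3/EI
Flexibility coefficients: a unit moment at one end gives L/(3EI) there and L/(6EI) at the far end, so f₁₁ = f₂₂ = 1.667/EI and f₁₂ = f₂₁ = 0.8333/EI.
Compatibility — zero rotation at each built-in end:
  1.667 M_1 + 0.8333 M_2 = 263.1
  0.8333 M_1 + 1.667 M_2 = 347.3
Solving the pair gives M_1 = 71.58 kN·m and M_2 = 172.6 kN·m (hogging).

M_2 = 172.6 kN·m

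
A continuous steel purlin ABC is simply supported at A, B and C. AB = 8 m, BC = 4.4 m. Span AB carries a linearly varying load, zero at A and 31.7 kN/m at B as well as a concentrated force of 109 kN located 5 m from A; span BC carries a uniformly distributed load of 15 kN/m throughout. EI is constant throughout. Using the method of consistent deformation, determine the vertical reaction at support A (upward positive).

R_A = 57.23 kN

Insert a hinge at B; M_B is the redundant, and each span becomes simply supported.
Rotations at B on the released spans (each span's end-slope, ×1/EI):
  span AB: triangular load, peak 31.7: w₀L³/(45EI) = 360.7/EI
  span AB: point load 109 at a = 5: Pab(L + a)/(6LEI) = 442.8/EI
  span BC: UDL 15: wL³/(24EI) = 53.24/EI
  relative rotation θ_0 = (803.5 + 53.24)/EI = 856.7/EI
A unit hogging moment at B produces rotation L₁/(3EI) + L₂/(3EI) = 4.133/EI.
Compatibility: M_B·(L₁+L₂)/(3EI) = θ_0, giving M_B = 207.3 kN·m (hogging).
Span AB, ΣM about A with M_B applied at B: R_B^{AB}·8 = 1221 + 207.3, so R_B^{AB} = 178.6 kN and R_A = 235.8 − 178.6 = 57.23 kN.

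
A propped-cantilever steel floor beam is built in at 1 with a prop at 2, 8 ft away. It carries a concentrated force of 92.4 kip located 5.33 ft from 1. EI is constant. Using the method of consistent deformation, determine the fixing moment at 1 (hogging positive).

M_1 = 109.6 kip·ft

Remove the prop at 2; the released (primary) structure is a cantilever built in at 1.
Deflection at 2 on the released cantilever, summing each load's contribution:
  point load 92.4 at a = 5.33: Pa²(3L − a)/(6EI) = 8168/EI
Tip deflection under a unit load at 2: L³/(3EI) = 170.7/EI.
Compatibility at 2: δ_0 − R_2·δ_{22} = 0, so R_2 = 8168/170.7 = 47.86 kip.
Moment equilibrium about 1: M_1 = Σ(load moments about 1) − R_2·L = 492.5 − 47.86×8 = 109.6 kip·ft.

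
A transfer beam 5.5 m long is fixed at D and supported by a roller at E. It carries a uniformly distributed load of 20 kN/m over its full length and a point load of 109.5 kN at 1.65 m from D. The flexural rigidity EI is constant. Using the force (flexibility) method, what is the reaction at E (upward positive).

R_E = 54.55 kN

Remove the prop at E; the released (primary) structure is a cantilever built in at D.
Downward deflection at the released point E due to the loads:
  UDL 20: wL⁴/(8EI) = 2288/EI
  point load 109.5 at a = 1.65: Pa²(3L − a)/(6EI) = 737.8/EI
  δ_0 = 3025/EI
Flexibility coefficient — unit upward force at E: δ_{EE} = L³/(3EI) = 55.46/EI.
Compatibility at E: δ_0 − R_E·δ_{EE} = 0, so R_E = 3025/55.46 = 54.55 kN.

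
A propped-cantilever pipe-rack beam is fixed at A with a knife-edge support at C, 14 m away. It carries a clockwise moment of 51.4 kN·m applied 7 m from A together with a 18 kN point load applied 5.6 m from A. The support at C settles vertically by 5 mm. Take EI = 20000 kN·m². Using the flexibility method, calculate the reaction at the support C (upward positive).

Release the roller at C. Primary structure: cantilever fixed at A.
Primary-structure tip deflection at C by superposition:
  clockwise couple 51.4 at a = 7: M₀a(2L − a)/(2EI) = 3778/EI
  point load 18 at a = 5.6: Pa²(3L − a)/(6EI) = 3425/EI
  δ_0 = 7202/EI
Tip deflection under a unit load at C: L³/(3EI) = 914.7/EI.
With EI = 20000 kN·m²: δ_0 = 0.36012 m and δ_{CC} = 0.045733 m/kN.
Compatibility — the beam at C must follow the support down by 0.005 m: δ_0 − R_C·δ_{CC} = 0.005, so R_C = (0.36012 − 0.005)/0.045733 = 7.765 kN.

R_C = 7.765 kN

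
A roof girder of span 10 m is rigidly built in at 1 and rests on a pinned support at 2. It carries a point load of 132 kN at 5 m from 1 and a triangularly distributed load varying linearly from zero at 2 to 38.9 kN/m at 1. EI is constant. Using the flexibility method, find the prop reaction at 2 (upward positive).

Choose R_2 as the redundant. The primary structure is the cantilever fixed at 1.
Primary-structure tip deflection at 2 by superposition:
  point load 132 at a = 5: Pa²(3L − a)/(6EI) = 13750/EI
  triangular load, peak 38.9 at the fixed end: w₀L⁴/(30EI) = 12967/EI
  δ_0 = 26717/EI
Tip deflection under a unit load at 2: L³/(3EI) = 333.3/EI.
The prop prevents deflection at 2: R_2 = δ_0/δ_{22} = 26717/333.3 = 80.15 kN.

R_2 = 80.15 kN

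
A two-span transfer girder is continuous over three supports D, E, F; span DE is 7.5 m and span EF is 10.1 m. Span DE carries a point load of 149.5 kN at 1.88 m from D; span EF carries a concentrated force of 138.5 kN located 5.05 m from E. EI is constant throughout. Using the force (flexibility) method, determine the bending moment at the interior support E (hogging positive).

Insert a hinge at E; M_E is the redundant, and each span becomes simply supported.
Discontinuity in slope at E on the released structure — sum the simple-span end rotations:
  span DE: point load 149.5 at a = 1.88: Pab(L + a)/(6LEI) = 329.2/EI
  span EF: point load 138.5 at a = 5.05: Pab(L + b)/(6LEI) = 883/EI
  relative rotation θ_0 = (329.2 + 883)/EI = 1212/EI
A unit hogging moment at E produces rotation L₁/(3EI) + L₂/(3EI) = 5.867/EI.
Compatibility: M_E·(L₁+L₂)/(3EI) = θ_0, giving M_E = 206.6 kN·m (hogging).

M_E = 206.6 kN·m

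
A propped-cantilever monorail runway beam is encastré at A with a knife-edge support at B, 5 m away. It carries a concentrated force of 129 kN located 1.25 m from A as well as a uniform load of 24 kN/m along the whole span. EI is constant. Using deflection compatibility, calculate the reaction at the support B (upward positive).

Remove the prop at B; the released (primary) structure is a cantilever built in at A.
Downward deflection at the released point B due to the loads:
  point load 129 at a = 1.25: Pa²(3L − a)/(6EI) = 461.9/EI
  UDL 24: wL⁴/(8EI) = 1875/EI
  δ_0 = 2337/EI
Flexibility coefficient — unit upward force at B: δ_{BB} = L³/(3EI) = 41.67/EI.
Compatibility at B: δ_0 − R_B·δ_{BB} = 0, so R_B = 2337/41.67 = 56.09 kN.

R_B = 56.09 kN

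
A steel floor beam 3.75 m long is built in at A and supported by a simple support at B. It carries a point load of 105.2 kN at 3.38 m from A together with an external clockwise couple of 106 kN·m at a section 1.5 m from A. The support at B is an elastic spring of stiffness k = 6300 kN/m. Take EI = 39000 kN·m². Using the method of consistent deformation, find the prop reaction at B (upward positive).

R_B = 86.39 kN

Choose R_B as the redundant. The primary structure is the cantilever fixed at A.
Primary-structure tip deflection at B by superposition:
  point load 105.2 at a = 3.38: Pa²(3L − a)/(6EI) = 1576/EI
  clockwise couple 106 at a = 1.5: M₀a(2L − a)/(2EI) = 477/EI
  δ_0 = 2053/EI
Tip deflection under a unit load at B: L³/(3EI) = 17.58/EI.
With EI = 39000 kN·m²: δ_0 = 0.052652 m and δ_{BB} = 0.000451 m/kN.
Compatibility — the spring shortens by R_B/k under the reaction it provides: δ_0 − R_B·δ_{BB} = R_B/k. With 1/k = 0.000159 m/kN, R_B = δ_0 / (δ_{BB} + 1/k) = 0.052652 / (0.000451 + 0.000159) = 86.39 kN.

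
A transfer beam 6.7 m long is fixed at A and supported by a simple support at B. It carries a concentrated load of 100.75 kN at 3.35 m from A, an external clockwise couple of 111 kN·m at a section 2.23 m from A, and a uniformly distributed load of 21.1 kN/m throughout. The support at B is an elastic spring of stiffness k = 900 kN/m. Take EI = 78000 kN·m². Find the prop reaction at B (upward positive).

Take the reaction at B as the redundant and release it; the primary structure is a cantilever fixed at A.
Primary-structure tip deflection at B by superposition:
  point load 100.75 at a = 3.35: Pa²(3L − a)/(6EI) = 3156/EI
  clockwise couple 111 at a = 2.23: M₀a(2L − a)/(2EI) = 1382/EI
  UDL 21.1: wL⁴/(8EI) = 5315/EI
  δ_0 = 9854/EI
Flexibility coefficient — unit upward force at B: δ_{BB} = L³/(3EI) = 100.3/EI.
With EI = 78000 kN·m²: δ_0 = 0.12633 m and δ_{BB} = 0.001285 m/kN.
Compatibility — the spring shortens by R_B/k under the reaction it provides: δ_0 − R_B·δ_{BB} = R_B/k. With 1/k = 0.001111 m/kN, R_B = δ_0 / (δ_{BB} + 1/k) = 0.12633 / (0.001285 + 0.001111) = 52.72 kN.

R_B = 52.72 kN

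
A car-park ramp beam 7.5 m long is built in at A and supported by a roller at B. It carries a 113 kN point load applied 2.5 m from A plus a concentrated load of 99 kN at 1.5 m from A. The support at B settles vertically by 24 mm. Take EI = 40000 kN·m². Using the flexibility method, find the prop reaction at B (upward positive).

R_B = 15.46 kN

Take the reaction at B as the redundant and release it; the primary structure is a cantilever fixed at A.
Free-end deflection of the primary structure under the applied loading (downward +):
  point load 113 at a = 2.5: Pa²(3L − a)/(6EI) = 2354/EI
  point load 99 at a = 1.5: Pa²(3L − a)/(6EI) = 779.6/EI
  δ_0 = 3134/EI
Flexibility coefficient — unit upward force at B: δ_{BB} = L³/(3EI) = 140.6/EI.
With EI = 40000 kN·m²: δ_0 = 0.078345 m and δ_{BB} = 0.003516 m/kN.
Compatibility — the beam at B must follow the support down by 0.024 m: δ_0 − R_B·δ_{BB} = 0.024, so R_B = (0.078345 − 0.024)/0.003516 = 15.46 kN.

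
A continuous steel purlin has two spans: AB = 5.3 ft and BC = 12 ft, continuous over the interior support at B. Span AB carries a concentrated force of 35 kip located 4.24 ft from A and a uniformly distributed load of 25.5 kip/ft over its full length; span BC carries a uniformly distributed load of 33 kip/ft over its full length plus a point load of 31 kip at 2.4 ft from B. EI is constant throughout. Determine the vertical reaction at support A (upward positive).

R_A = -16.9 kip

Release continuity at B by inserting a hinge; the redundant is the internal moment M_B. The primary structure is two simply-supported spans AB and BC.
Rotations at B on the released spans (each span's end-slope, ×1/EI):
  span AB: point load 35 at a = 4.24: Pab(L + a)/(6LEI) = 47.19/EI
  span AB: UDL 25.5: wL³/(24EI) = 158.2/EI
  span BC: UDL 33: wL³/(24EI) = 2376/EI
  span BC: point load 31 at a = 2.4: Pab(L + b)/(6LEI) = 214.3/EI
  relative rotation θ_0 = (205.4 + 2590)/EI = 2796/EI
A unit hogging moment at B produces rotation L₁/(3EI) + L₂/(3EI) = 5.767/EI.
Slope continuity at B: θ_0 = M_B·5.767/EI, so M_B = 2796/5.767 = 484.8 kip·ft (hogging).
Span AB, ΣM about A with M_B applied at B: R_B^{AB}·5.3 = 506.5 + 484.8, so R_B^{AB} = 187 kip and R_A = 170.2 − 187 = -16.9 kip.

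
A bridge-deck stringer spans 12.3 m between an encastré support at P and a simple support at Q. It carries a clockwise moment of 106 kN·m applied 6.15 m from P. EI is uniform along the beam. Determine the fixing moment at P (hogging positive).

Remove the prop at Q; the released (primary) structure is a cantilever built in at P.
Free-end deflection of the primary structure under the applied loading (downward +):
  clockwise couple 106 at a = 6.15: M₀a(2L − a)/(2EI) = 6014/EI
Tip deflection under a unit load at Q: L³/(3EI) = 620.3/EI.
The prop prevents deflection at Q: R_Q = δ_0/δ_{QQ} = 6014/620.3 = 9.695 kN.
Moment equilibrium about P: M_P = Σ(load moments about P) − R_Q·L = 106 − 9.695×12.3 = -13.25 kN·m.

M_P = -13.25 kN·m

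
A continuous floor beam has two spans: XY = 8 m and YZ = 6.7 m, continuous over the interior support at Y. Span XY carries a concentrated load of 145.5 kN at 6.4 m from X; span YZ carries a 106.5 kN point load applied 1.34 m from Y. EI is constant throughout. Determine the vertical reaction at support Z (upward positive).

R_Z = 0.6953 kN

Release continuity at Y by inserting a hinge; the redundant is the internal moment M_Y. The primary structure is two simply-supported spans XY and YZ.
Rotations at Y on the released spans (each span's end-slope, ×1/EI):
  span XY: point load 145.5 at a = 6.4: Pab(L + a)/(6LEI) = 447/EI
  span YZ: point load 106.5 at a = 1.34: Pab(L + b)/(6LEI) = 229.5/EI
  relative rotation θ_0 = (447 + 229.5)/EI = 676.5/EI
A unit hogging moment at Y produces rotation L₁/(3EI) + L₂/(3EI) = 4.9/EI.
Slope continuity at Y: θ_0 = M_Y·4.9/EI, so M_Y = 676.5/4.9 = 138.1 kN·m (hogging).
Span YZ, ΣM about Z: R_Y^{YZ}·6.7 = 570.8 + 138.1, so R_Y^{YZ} = 105.8 kN and R_Z = 106.5 − 105.8 = 0.6953 kN.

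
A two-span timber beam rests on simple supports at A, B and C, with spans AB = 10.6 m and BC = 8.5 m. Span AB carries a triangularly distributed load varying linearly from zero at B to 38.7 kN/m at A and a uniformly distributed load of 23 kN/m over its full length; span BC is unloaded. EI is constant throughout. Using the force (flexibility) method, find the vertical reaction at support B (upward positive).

R_B = 258.1 kN

Insert a hinge at B; M_B is the redundant, and each span becomes simply supported.
Rotations at B on the released spans (each span's end-slope, ×1/EI):
  span AB: triangular load, peak 38.7: 7w₀L³/(360EI) = 896.2/EI
  span AB: UDL 23: wL³/(24EI) = 1141/EI
  relative rotation θ_0 = (2038 + 0)/EI = 2038/EI
A unit hogging moment at B produces rotation L₁/(3EI) + L₂/(3EI) = 6.367/EI.
Compatibility: M_B·(L₁+L₂)/(3EI) = θ_0, giving M_B = 320 kN·m (hogging).
Span AB, ΣM about A with M_B applied at B: R_B^{AB}·10.6 = 2017 + 320, so R_B^{AB} = 220.5 kN and R_A = 448.9 − 220.5 = 228.4 kN.
Span BC, ΣM about C: R_B^{BC}·8.5 = 0 + 320, so R_B^{BC} = 37.65 kN and R_C = 0 − 37.65 = -37.65 kN.
R_B = 220.5 + 37.65 = 258.1 kN.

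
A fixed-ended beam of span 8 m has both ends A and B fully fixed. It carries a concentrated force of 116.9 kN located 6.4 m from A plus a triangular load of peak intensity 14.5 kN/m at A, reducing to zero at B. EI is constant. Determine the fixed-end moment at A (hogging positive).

M_A = 76.33 kN·m

Take the two fixed-end moments M_A, M_B as redundants; the released structure is the simple span AB.
End rotations of the released simple span under the applied load (×1/EI):
  at A: point load 116.9 at a = 6.4: Pab(L + b)/(6LEI) = 239.4/EI
  at B: point load 116.9 at a = 6.4: Pab(L + a)/(6LEI) = 359.1/EI
  at A: triangular load, peak 14.5: w₀L³/(45EI) = 165/EI
  at B: triangular load, peak 14.5: 7w₀L³/(360EI) = 144.4/EI
  θ_A0 = 404.4/EI,  θ_B0 = 503.5/EI
Flexibility coefficients: a unit moment at one end gives L/(3EI) there and L/(6EI) at the far end, so f₁₁ = f₂₂ = 2.667/EI and f₁₂ = f₂₁ = 1.333/EI.
Compatibility — zero rotation at each built-in end:
  2.667 M_A + 1.333 M_B = 404.4
  1.333 M_A + 2.667 M_B = 503.5
Solving the pair gives M_A = 76.33 kN·m and M_B = 150.6 kN·m (hogging).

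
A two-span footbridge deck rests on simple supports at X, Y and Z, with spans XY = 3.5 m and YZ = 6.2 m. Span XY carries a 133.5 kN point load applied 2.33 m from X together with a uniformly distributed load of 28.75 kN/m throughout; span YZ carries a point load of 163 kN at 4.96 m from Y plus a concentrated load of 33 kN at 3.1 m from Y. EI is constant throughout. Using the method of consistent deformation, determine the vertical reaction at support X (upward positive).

R_X = 56.75 kN

Insert a hinge at Y; M_Y is the redundant, and each span becomes simply supported.
Discontinuity in slope at Y on the released structure — sum the simple-span end rotations:
  span XY: point load 133.5 at a = 2.33: Pab(L + a)/(6LEI) = 101/EI
  span XY: UDL 28.75: wL³/(24EI) = 51.36/EI
  span YZ: point load 163 at a = 4.96: Pab(L + b)/(6LEI) = 200.5/EI
  span YZ: point load 33 at a = 3.1: Pab(L + b)/(6LEI) = 79.28/EI
  relative rotation θ_0 = (152.4 + 279.8)/EI = 432.2/EI
A unit hogging moment at Y produces rotation L₁/(3EI) + L₂/(3EI) = 3.233/EI.
Slope continuity at Y: θ_0 = M_Y·3.233/EI, so M_Y = 432.2/3.233 = 133.7 kN·m (hogging).
Span XY, ΣM about X with M_Y applied at Y: R_Y^{XY}·3.5 = 487.1 + 133.7, so R_Y^{XY} = 177.4 kN and R_X = 234.1 − 177.4 = 56.75 kN.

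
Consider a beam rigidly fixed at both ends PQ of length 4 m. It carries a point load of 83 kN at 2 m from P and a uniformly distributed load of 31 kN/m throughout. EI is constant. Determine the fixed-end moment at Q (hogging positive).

M_Q = 82.83 kN·m

Take the two fixed-end moments M_P, M_Q as redundants; the released structure is the simple span PQ.
End rotations of the released simple span under the applied load (×1/EI):
  at P: point load 83 at a = 2: Pab(L + b)/(6LEI) = 83/EI
  at Q: point load 83 at a = 2: Pab(L + a)/(6LEI) = 83/EI
  at P: UDL 31: wL³/(24EI) = 82.67/EI
  at Q: UDL 31: wL³/(24EI) = 82.67/EI
  θ_P0 = 165.7/EI,  θ_Q0 = 165.7/EI
Flexibility coefficients: a unit moment at one end gives L/(3EI) there and L/(6EI) at the far end, so f₁₁ = f₂₂ = 1.333/EI and f₁₂ = f₂₁ = 0.6667/EI.
Compatibility — zero rotation at each built-in end:
  1.333 M_P + 0.6667 M_Q = 165.7
  0.6667 M_P + 1.333 M_Q = 165.7
Solving the pair gives M_P = 82.83 kN·m and M_Q = 82.83 kN·m (hogging).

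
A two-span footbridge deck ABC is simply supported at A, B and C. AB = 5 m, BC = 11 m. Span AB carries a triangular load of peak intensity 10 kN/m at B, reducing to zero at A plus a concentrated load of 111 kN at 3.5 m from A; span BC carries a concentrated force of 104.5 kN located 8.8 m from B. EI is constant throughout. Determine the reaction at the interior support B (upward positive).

R_B = 147.9 kN

Release continuity at B by inserting a hinge; the redundant is the internal moment M_B. The primary structure is two simply-supported spans AB and BC.
End slopes at the hinge B, treating each span as simply supported:
  span AB: triangular load, peak 10: w₀L³/(45EI) = 27.78/EI
  span AB: point load 111 at a = 3.5: Pab(L + a)/(6LEI) = 165.1/EI
  span BC: point load 104.5 at a = 8.8: Pab(L + b)/(6LEI) = 404.6/EI
  relative rotation θ_0 = (192.9 + 404.6)/EI = 597.5/EI
A unit hogging moment at B produces rotation L₁/(3EI) + L₂/(3EI) = 5.333/EI.
Compatibility: M_B·(L₁+L₂)/(3EI) = θ_0, giving M_B = 112 kN·m (hogging).
Span AB, ΣM about A with M_B applied at B: R_B^{AB}·5 = 471.8 + 112, so R_B^{AB} = 116.8 kN and R_A = 136 − 116.8 = 19.23 kN.
Span BC, ΣM about C: R_B^{BC}·11 = 229.9 + 112, so R_B^{BC} = 31.08 kN and R_C = 104.5 − 31.08 = 73.42 kN.
R_B = 116.8 + 31.08 = 147.9 kN.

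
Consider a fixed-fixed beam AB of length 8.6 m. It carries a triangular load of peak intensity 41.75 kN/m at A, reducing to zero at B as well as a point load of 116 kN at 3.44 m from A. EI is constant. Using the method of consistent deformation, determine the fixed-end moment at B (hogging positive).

Release both end moments; the primary structure is a simply-supported span AB with redundants M_A and M_B.
End rotations of the released simple span under the applied load (×1/EI):
  at A: triangular load, peak 41.75: w₀L³/(45EI) = 590.1/EI
  at B: triangular load, peak 41.75: 7w₀L³/(360EI) = 516.4/EI
  at A: point load 116 at a = 3.44: Pab(L + b)/(6LEI) = 549.1/EI
  at B: point load 116 at a = 3.44: Pab(L + a)/(6LEI) = 480.4/EI
  θ_A0 = 1139/EI,  θ_B0 = 996.8/EI
Flexibility coefficients: a unit moment at one end gives L/(3EI) there and L/(6EI) at the far end, so f₁₁ = f₂₂ = 2.867/EI and f₁₂ = f₂₁ = 1.433/EI.
Compatibility — zero rotation at each built-in end:
  2.867 M_A + 1.433 M_B = 1139
  1.433 M_A + 2.867 M_B = 996.8
Solving the pair gives M_A = 298 kN·m and M_B = 198.7 kN·m (hogging).

M_B = 198.7 kN·m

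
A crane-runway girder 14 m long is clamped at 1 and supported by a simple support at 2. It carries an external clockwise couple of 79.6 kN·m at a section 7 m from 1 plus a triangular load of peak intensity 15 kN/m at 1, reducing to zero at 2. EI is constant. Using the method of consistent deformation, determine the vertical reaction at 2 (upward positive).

R_2 = 27.4 kN

Choose R_2 as the redundant. The primary structure is the cantilever fixed at 1.
Deflection at 2 on the released cantilever, summing each load's contribution:
  clockwise couple 79.6 at a = 7: M₀a(2L − a)/(2EI) = 5851/EI
  triangular load, peak 15 at the fixed end: w₀L⁴/(30EI) = 19208/EI
  δ_0 = 25059/EI
Flexibility coefficient — unit upward force at 2: δ_{22} = L³/(3EI) = 914.7/EI.
Compatibility at 2: δ_0 − R_2·δ_{22} = 0, so R_2 = 25059/914.7 = 27.4 kN.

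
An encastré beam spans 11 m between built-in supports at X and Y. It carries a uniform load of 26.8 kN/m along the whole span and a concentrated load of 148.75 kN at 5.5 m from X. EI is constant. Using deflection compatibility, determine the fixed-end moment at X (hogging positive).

M_X = 474.8 kN·m

Release both end moments; the primary structure is a simply-supported span XY with redundants M_X and M_Y.
End rotations of the released simple span under the applied load (×1/EI):
  at X: UDL 26.8: wL³/(24EI) = 1486/EI
  at Y: UDL 26.8: wL³/(24EI) = 1486/EI
  at X: point load 148.75 at a = 5.5: Pab(L + b)/(6LEI) = 1125/EI
  at Y: point load 148.75 at a = 5.5: Pab(L + a)/(6LEI) = 1125/EI
  θ_X0 = 2611/EI,  θ_Y0 = 2611/EI
Flexibility coefficients: a unit moment at one end gives L/(3EI) there and L/(6EI) at the far end, so f₁₁ = f₂₂ = 3.667/EI and f₁₂ = f₂₁ = 1.833/EI.
Compatibility — zero rotation at each built-in end:
  3.667 M_X + 1.833 M_Y = 2611
  1.833 M_X + 3.667 M_Y = 2611
Solving the pair gives M_X = 474.8 kN·m and M_Y = 474.8 kN·m (hogging).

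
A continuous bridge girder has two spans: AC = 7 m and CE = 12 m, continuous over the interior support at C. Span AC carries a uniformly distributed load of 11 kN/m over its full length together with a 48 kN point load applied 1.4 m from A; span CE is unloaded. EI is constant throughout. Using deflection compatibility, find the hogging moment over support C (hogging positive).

M_C = 36.71 kN·m

Release continuity at C by inserting a hinge; the redundant is the internal moment M_C. The primary structure is two simply-supported spans AC and CE.
Discontinuity in slope at C on the released structure — sum the simple-span end rotations:
  span AC: UDL 11: wL³/(24EI) = 157.2/EI
  span AC: point load 48 at a = 1.4: Pab(L + a)/(6LEI) = 75.26/EI
  relative rotation θ_0 = (232.5 + 0)/EI = 232.5/EI
A unit hogging moment at C produces rotation L₁/(3EI) + L₂/(3EI) = 6.333/EI.
Slope continuity at C: θ_0 = M_C·6.333/EI, so M_C = 232.5/6.333 = 36.71 kN·m (hogging).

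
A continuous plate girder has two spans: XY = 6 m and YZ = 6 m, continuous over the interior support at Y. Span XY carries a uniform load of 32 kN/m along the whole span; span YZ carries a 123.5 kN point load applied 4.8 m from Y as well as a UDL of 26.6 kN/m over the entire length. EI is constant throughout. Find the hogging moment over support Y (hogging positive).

M_Y = 167.4 kN·m

Release continuity at Y by inserting a hinge; the redundant is the internal moment M_Y. The primary structure is two simply-supported spans XY and YZ.
Discontinuity in slope at Y on the released structure — sum the simple-span end rotations:
  span XY: UDL 32: wL³/(24EI) = 288/EI
  span YZ: point load 123.5 at a = 4.8: Pab(L + b)/(6LEI) = 142.3/EI
  span YZ: UDL 26.6: wL³/(24EI) = 239.4/EI
  relative rotation θ_0 = (288 + 381.7)/EI = 669.7/EI
A unit hogging moment at Y produces rotation L₁/(3EI) + L₂/(3EI) = 4/EI.
Compatibility: M_Y·(L₁+L₂)/(3EI) = θ_0, giving M_Y = 167.4 kN·m (hogging).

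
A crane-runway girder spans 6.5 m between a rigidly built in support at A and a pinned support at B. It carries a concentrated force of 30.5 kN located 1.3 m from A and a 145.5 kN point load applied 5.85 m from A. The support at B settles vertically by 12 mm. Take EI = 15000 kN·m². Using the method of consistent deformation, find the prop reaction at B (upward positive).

R_B = 123.5 kN

Take the reaction at B as the redundant and release it; the primary structure is a cantilever fixed at A.
Deflection at B on the released cantilever, summing each load's contribution:
  point load 30.5 at a = 1.3: Pa²(3L − a)/(6EI) = 156.4/EI
  point load 145.5 at a = 5.85: Pa²(3L − a)/(6EI) = 11328/EI
  δ_0 = 11484/EI
Flexibility coefficient — unit upward force at B: δ_{BB} = L³/(3EI) = 91.54/EI.
With EI = 15000 kN·m²: δ_0 = 0.76563 m and δ_{BB} = 0.006103 m/kN.
Compatibility — the beam at B must follow the support down by 0.012 m: δ_0 − R_B·δ_{BB} = 0.012, so R_B = (0.76563 − 0.012)/0.006103 = 123.5 kN.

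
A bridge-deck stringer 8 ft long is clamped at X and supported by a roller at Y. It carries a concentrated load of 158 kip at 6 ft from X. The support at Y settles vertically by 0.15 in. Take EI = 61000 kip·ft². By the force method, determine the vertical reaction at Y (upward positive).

R_Y = 95.52 kip

Choose R_Y as the redundant. The primary structure is the cantilever fixed at X.
Deflection at Y on the released cantilever, summing each load's contribution:
  point load 158 at a = 6: Pa²(3L − a)/(6EI) = 17064/EI
Flexibility coefficient — unit upward force at Y: δ_{YY} = L³/(3EI) = 170.7/EI.
With EI = 61000 kip·ft²: δ_0 = 0.27974 ft and δ_{YY} = 0.002798 ft/kip.
Compatibility — the beam at Y must follow the support down by 0.0125 ft: δ_0 − R_Y·δ_{YY} = 0.0125, so R_Y = (0.27974 − 0.0125)/0.002798 = 95.52 kip.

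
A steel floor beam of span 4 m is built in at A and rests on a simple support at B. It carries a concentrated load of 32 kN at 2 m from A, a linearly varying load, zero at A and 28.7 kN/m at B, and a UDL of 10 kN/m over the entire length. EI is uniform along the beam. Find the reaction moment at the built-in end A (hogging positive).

M_A = 70.79 kN·m

Choose R_B as the redundant. The primary structure is the cantilever fixed at A.
Deflection at B on the released cantilever, summing each load's contribution:
  point load 32 at a = 2: Pa²(3L − a)/(6EI) = 213.3/EI
  triangular load, peak 28.7 at the free end: 11w₀L⁴/(120EI) = 673.5/EI
  UDL 10: wL⁴/(8EI) = 320/EI
  δ_0 = 1207/EI
Tip deflection under a unit load at B: L³/(3EI) = 21.33/EI.
Compatibility at B: δ_0 − R_B·δ_{BB} = 0, so R_B = 1207/21.33 = 56.57 kN.
Moment equilibrium about A: M_A = Σ(load moments about A) − R_B·L = 297.1 − 56.57×4 = 70.79 kN·m.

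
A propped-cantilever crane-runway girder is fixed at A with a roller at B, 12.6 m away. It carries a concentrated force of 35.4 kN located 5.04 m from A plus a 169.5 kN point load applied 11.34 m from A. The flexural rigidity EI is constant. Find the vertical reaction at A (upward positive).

Release the roller at B. Primary structure: cantilever fixed at A.
Primary-structure tip deflection at B by superposition:
  point load 35.4 at a = 5.04: Pa²(3L − a)/(6EI) = 4910/EI
  point load 169.5 at a = 11.34: Pa²(3L − a)/(6EI) = 96125/EI
  δ_0 = 101034/EI
Tip deflection under a unit load at B: L³/(3EI) = 666.8/EI.
Compatibility at B: δ_0 − R_B·δ_{BB} = 0, so R_B = 101034/666.8 = 151.5 kN.
Vertical equilibrium: R_A = ΣP − R_B = 204.9 − 151.5 = 53.38 kN.

R_A = 53.38 kN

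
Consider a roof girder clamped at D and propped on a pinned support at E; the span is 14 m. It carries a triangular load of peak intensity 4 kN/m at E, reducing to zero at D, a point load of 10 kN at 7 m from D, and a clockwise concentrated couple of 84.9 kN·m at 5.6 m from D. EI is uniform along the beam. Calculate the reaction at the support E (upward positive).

Release the roller at E. Primary structure: cantilever fixed at D.
Deflection at E on the released cantilever, summing each load's contribution:
  triangular load, peak 4 at the free end: 11w₀L⁴/(120EI) = 14086/EI
  point load 10 at a = 7: Pa²(3L − a)/(6EI) = 2858/EI
  clockwise couple 84.9 at a = 5.6: M₀a(2L − a)/(2EI) = 5325/EI
  δ_0 = 22269/EI
Tip deflection under a unit load at E: L³/(3EI) = 914.7/EI.
Compatibility at E: δ_0 − R_E·δ_{EE} = 0, so R_E = 22269/914.7 = 24.35 kN.

R_E = 24.35 kN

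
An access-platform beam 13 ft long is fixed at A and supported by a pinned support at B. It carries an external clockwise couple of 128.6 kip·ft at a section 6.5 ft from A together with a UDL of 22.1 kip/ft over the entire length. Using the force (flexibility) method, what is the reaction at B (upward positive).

Remove the prop at B; the released (primary) structure is a cantilever built in at A.
Free-end deflection of the primary structure under the applied loading (downward +):
  clockwise couple 128.6 at a = 6.5: M₀a(2L − a)/(2EI) = 8150/EI
  UDL 22.1: wL⁴/(8EI) = 78900/EI
  δ_0 = 87050/EI
Tip deflection under a unit load at B: L³/(3EI) = 732.3/EI.
Compatibility at B: δ_0 − R_B·δ_{BB} = 0, so R_B = 87050/732.3 = 118.9 kip.

R_B = 118.9 kip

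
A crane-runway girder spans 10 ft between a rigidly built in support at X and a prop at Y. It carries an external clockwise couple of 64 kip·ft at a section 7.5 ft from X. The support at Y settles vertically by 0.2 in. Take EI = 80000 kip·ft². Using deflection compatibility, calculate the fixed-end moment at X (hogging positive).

M_X = 14 kip·ft

Choose R_Y as the redundant. The primary structure is the cantilever fixed at X.
Primary-structure tip deflection at Y by superposition:
  clockwise couple 64 at a = 7.5: M₀a(2L − a)/(2EI) = 3000/EI
Tip deflection under a unit load at Y: L³/(3EI) = 333.3/EI.
With EI = 80000 kip·ft²: δ_0 = 0.0375 ft and δ_{YY} = 0.004167 ft/kip.
Compatibility — the beam at Y must follow the support down by 0.01667 ft: δ_0 − R_Y·δ_{YY} = 0.01667, so R_Y = (0.0375 − 0.01667)/0.004167 = 5 kip.
Moment equilibrium about X: M_X = Σ(load moments about X) − R_Y·L = 64 − 5×10 = 14 kip·ft.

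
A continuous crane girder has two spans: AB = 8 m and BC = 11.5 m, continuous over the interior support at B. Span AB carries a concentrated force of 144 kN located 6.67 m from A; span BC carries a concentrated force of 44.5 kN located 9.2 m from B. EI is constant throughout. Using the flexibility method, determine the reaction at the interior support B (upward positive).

Release continuity at B by inserting a hinge; the redundant is the internal moment M_B. The primary structure is two simply-supported spans AB and BC.
Discontinuity in slope at B on the released structure — sum the simple-span end rotations:
  span AB: point load 144 at a = 6.67: Pab(L + a)/(6LEI) = 390.4/EI
  span BC: point load 44.5 at a = 9.2: Pab(L + b)/(6LEI) = 188.3/EI
  relative rotation θ_0 = (390.4 + 188.3)/EI = 578.7/EI
A unit hogging moment at B produces rotation L₁/(3EI) + L₂/(3EI) = 6.5/EI.
Compatibility: M_B·(L₁+L₂)/(3EI) = θ_0, giving M_B = 89.04 kN·m (hogging).
Span AB, ΣM about A with M_B applied at B: R_B^{AB}·8 = 960.5 + 89.04, so R_B^{AB} = 131.2 kN and R_A = 144 − 131.2 = 12.81 kN.
Span BC, ΣM about C: R_B^{BC}·11.5 = 102.3 + 89.04, so R_B^{BC} = 16.64 kN and R_C = 44.5 − 16.64 = 27.86 kN.
R_B = 131.2 + 16.64 = 147.8 kN.

R_B = 147.8 kN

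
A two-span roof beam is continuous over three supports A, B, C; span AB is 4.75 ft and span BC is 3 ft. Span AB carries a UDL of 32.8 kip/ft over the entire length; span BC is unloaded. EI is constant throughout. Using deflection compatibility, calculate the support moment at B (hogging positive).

Release continuity at B by inserting a hinge; the redundant is the internal moment M_B. The primary structure is two simply-supported spans AB and BC.
End slopes at the hinge B, treating each span as simply supported:
  span AB: UDL 32.8: wL³/(24EI) = 146.5/EI
  relative rotation θ_0 = (146.5 + 0)/EI = 146.5/EI
A unit hogging moment at B produces rotation L₁/(3EI) + L₂/(3EI) = 2.583/EI.
Compatibility: M_B·(L₁+L₂)/(3EI) = θ_0, giving M_B = 56.7 kip·ft (hogging).

M_B = 56.7 kip·ft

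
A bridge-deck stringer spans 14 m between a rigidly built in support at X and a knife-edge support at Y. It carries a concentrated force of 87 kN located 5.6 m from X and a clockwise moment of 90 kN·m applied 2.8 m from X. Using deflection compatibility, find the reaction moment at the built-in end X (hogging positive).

M_X = 275.3 kN·m

Remove the prop at Y; the released (primary) structure is a cantilever built in at X.
Deflection at Y on the released cantilever, summing each load's contribution:
  point load 87 at a = 5.6: Pa²(3L − a)/(6EI) = 16552/EI
  clockwise couple 90 at a = 2.8: M₀a(2L − a)/(2EI) = 3175/EI
  δ_0 = 19727/EI
Flexibility coefficient — unit upward force at Y: δ_{YY} = L³/(3EI) = 914.7/EI.
The prop prevents deflection at Y: R_Y = δ_0/δ_{YY} = 19727/914.7 = 21.57 kN.
Moment equilibrium about X: M_X = Σ(load moments about X) − R_Y·L = 577.2 − 21.57×14 = 275.3 kN·m.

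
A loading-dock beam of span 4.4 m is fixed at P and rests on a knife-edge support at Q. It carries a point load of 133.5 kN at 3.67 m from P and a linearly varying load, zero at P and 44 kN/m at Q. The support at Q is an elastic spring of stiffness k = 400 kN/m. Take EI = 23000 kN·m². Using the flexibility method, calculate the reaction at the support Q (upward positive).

R_Q = 50.85 kN

Choose R_Q as the redundant. The primary structure is the cantilever fixed at P.
Deflection at Q on the released cantilever, summing each load's contribution:
  point load 133.5 at a = 3.67: Pa²(3L − a)/(6EI) = 2856/EI
  triangular load, peak 44 at the free end: 11w₀L⁴/(120EI) = 1512/EI
  δ_0 = 4368/EI
Tip deflection under a unit load at Q: L³/(3EI) = 28.39/EI.
With EI = 23000 kN·m²: δ_0 = 0.1899 m and δ_{QQ} = 0.001235 m/kN.
Compatibility — the spring shortens by R_Q/k under the reaction it provides: δ_0 − R_Q·δ_{QQ} = R_Q/k. With 1/k = 0.0025 m/kN, R_Q = δ_0 / (δ_{QQ} + 1/k) = 0.1899 / (0.001235 + 0.0025) = 50.85 kN.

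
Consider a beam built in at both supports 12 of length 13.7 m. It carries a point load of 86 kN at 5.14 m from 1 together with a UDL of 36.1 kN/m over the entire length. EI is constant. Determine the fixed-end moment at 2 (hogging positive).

M_2 = 668.3 kN·m

Release both end moments; the primary structure is a simply-supported span 12 with redundants M_1 and M_2.
Simple-span end rotations at 1 and 2 under the given loads:
  at 1: point load 86 at a = 5.14: Pab(L + b)/(6LEI) = 1025/EI
  at 2: point load 86 at a = 5.14: Pab(L + a)/(6LEI) = 867.3/EI
  at 1: UDL 36.1: wL³/(24EI) = 3868/EI
  at 2: UDL 36.1: wL³/(24EI) = 3868/EI
  θ_10 = 4892/EI,  θ_20 = 4735/EI
Flexibility coefficients: a unit moment at one end gives L/(3EI) there and L/(6EI) at the far end, so f₁₁ = f₂₂ = 4.567/EI and f₁₂ = f₂₁ = 2.283/EI.
Compatibility — zero rotation at each built-in end:
  4.567 M_1 + 2.283 M_2 = 4892
  2.283 M_1 + 4.567 M_2 = 4735
Solving the pair gives M_1 = 737.2 kN·m and M_2 = 668.3 kN·m (hogging).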